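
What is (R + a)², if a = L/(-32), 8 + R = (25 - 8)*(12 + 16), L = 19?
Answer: 223711849/1024 ≈ 2.1847e+5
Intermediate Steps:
R = 468 (R = -8 + (25 - 8)*(12 + 16) = -8 + 17*28 = -8 + 476 = 468)
a = -19/32 (a = 19/(-32) = 19*(-1/32) = -19/32 ≈ -0.59375)
(R + a)² = (468 - 19/32)² = (14957/32)² = 223711849/1024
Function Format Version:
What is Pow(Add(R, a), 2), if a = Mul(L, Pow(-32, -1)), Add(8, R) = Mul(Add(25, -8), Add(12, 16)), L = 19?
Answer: Rational(223711849, 1024) ≈ 2.1847e+5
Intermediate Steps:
R = 468 (R = Add(-8, Mul(Add(25, -8), Add(12, 16))) = Add(-8, Mul(17, 28)) = Add(-8, 476) = 468)
a = Rational(-19, 32) (a = Mul(19, Pow(-32, -1)) = Mul(19, Rational(-1, 32)) = Rational(-19, 32) ≈ -0.59375)
Pow(Add(R, a), 2) = Pow(Add(468, Rational(-19, 32)), 2) = Pow(Rational(14957, 32), 2) = Rational(223711849, 1024)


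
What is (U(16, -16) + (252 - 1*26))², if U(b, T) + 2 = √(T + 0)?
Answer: 50160 + 1792*I ≈ 50160.0 + 1792.0*I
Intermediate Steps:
U(b, T) = -2 + √T (U(b, T) = -2 + √(T + 0) = -2 + √T)
(U(16, -16) + (252 - 1*26))² = ((-2 + √(-16)) + (252 - 1*26))² = ((-2 + 4*I) + (252 - 26))² = ((-2 + 4*I) + 226)² = (224 + 4*I)²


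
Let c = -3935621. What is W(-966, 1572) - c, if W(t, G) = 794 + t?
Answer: 3935449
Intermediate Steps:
W(-966, 1572) - c = (794 - 966) - 1*(-3935621) = -172 + 3935621 = 3935449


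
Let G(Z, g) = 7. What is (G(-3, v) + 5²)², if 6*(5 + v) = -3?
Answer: 1024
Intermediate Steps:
v = -11/2 (v = -5 + (⅙)*(-3) = -5 - ½ = -11/2 ≈ -5.5000)
(G(-3, v) + 5²)² = (7 + 5²)² = (7 + 25)² = 32² = 1024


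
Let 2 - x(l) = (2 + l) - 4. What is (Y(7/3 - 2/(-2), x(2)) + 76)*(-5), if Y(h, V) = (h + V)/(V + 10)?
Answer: -3440/9 ≈ -382.22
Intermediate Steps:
x(l) = 4 - l (x(l) = 2 - ((2 + l) - 4) = 2 - (-2 + l) = 2 + (2 - l) = 4 - l)
Y(h, V) = (V + h)/(10 + V)
(Y(7/3 - 2/(-2), x(2)) + 76)*(-5) = (((4 - 1*2) + (7/3 - 2/(-2)))/(10 + (4 - 1*2)) + 76)*(-5) = (((4 - 2) + (7*(1/3) - 2*(-1/2)))/(10 + (4 - 2)) + 76)*(-5) = ((2 + (7/3 + 1))/(10 + 2) + 76)*(-5) = ((2 + 10/3)/12 + 76)*(-5) = ((1/12)*(16/3) + 76)*(-5) = (4/9 + 76)*(-5) = (688/9)*(-5) = -3440/9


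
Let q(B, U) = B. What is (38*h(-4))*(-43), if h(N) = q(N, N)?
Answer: 6536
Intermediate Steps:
h(N) = N
(38*h(-4))*(-43) = (38*(-4))*(-43) = -152*(-43) = 6536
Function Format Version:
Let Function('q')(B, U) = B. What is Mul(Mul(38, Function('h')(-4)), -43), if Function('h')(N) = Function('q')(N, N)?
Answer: 6536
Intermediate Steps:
Function('h')(N) = N
Mul(Mul(38, Function('h')(-4)), -43) = Mul(Mul(38, -4), -43) = Mul(-152, -43) = 6536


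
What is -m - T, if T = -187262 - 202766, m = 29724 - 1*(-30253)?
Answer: 330051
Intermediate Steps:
m = 59977 (m = 29724 + 30253 = 59977)
T = -390028
-m - T = -1*59977 - 1*(-390028) = -59977 + 390028 = 330051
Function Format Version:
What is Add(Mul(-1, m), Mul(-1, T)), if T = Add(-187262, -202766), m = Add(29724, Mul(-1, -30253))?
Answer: 330051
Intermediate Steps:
m = 59977 (m = Add(29724, 30253) = 59977)
T = -390028
Add(Mul(-1, m), Mul(-1, T)) = Add(Mul(-1, 59977), Mul(-1, -390028)) = Add(-59977, 390028) = 330051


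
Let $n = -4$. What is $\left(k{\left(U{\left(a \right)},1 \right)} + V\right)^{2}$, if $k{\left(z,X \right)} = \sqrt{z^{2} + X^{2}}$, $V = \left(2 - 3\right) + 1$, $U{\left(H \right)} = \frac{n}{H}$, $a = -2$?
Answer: $5$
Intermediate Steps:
$U{\left(H \right)} = - \frac{4}{H}$
$V = 0$ ($V = -1 + 1 = 0$)
$k{\left(z,X \right)} = \sqrt{X^{2} + z^{2}}$
$\left(k{\left(U{\left(a \right)},1 \right)} + V\right)^{2} = \left(\sqrt{1^{2} + \left(- \frac{4}{-2}\right)^{2}} + 0\right)^{2} = \left(\sqrt{1 + \left(\left(-4\right) \left(- \frac{1}{2}\right)\right)^{2}} + 0\right)^{2} = \left(\sqrt{1 + 2^{2}} + 0\right)^{2} = \left(\sqrt{1 + 4} + 0\right)^{2} = \left(\sqrt{5} + 0\right)^{2} = \left(\sqrt{5}\right)^{2} = 5$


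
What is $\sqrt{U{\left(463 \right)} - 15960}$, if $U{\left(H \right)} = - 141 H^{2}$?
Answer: $3 i \sqrt{3360221} \approx 5499.3 i$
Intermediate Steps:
$\sqrt{U{\left(463 \right)} - 15960} = \sqrt{- 141 \cdot 463^{2} - 15960} = \sqrt{\left(-141\right) 214369 - 15960} = \sqrt{-30226029 - 15960} = \sqrt{-30241989} = 3 i \sqrt{3360221}$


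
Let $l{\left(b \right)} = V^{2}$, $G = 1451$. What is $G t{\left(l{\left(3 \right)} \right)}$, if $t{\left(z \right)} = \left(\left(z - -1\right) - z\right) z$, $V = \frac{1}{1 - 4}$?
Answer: $\frac{1451}{9} \approx 161.22$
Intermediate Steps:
$V = - \frac{1}{3}$ ($V = \frac{1}{-3} = - \frac{1}{3} \approx -0.33333$)
$l{\left(b \right)} = \frac{1}{9}$ ($l{\left(b \right)} = \left(- \frac{1}{3}\right)^{2} = \frac{1}{9}$)
$t{\left(z \right)} = z$ ($t{\left(z \right)} = \left(\left(z + 1\right) - z\right) z = \left(\left(1 + z\right) - z\right) z = 1 z = z$)
$G t{\left(l{\left(3 \right)} \right)} = 1451 \cdot \frac{1}{9} = \frac{1451}{9}$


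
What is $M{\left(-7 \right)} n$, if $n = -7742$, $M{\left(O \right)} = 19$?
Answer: $-147098$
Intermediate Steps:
$M{\left(-7 \right)} n = 19 \left(-7742\right) = -147098$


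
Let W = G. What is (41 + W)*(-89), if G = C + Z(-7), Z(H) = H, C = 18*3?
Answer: -7832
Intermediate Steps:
C = 54
G = 47 (G = 54 - 7 = 47)
W = 47
(41 + W)*(-89) = (41 + 47)*(-89) = 88*(-89) = -7832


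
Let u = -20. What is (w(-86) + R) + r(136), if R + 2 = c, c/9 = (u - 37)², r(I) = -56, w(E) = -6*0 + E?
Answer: 29097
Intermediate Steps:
w(E) = E (w(E) = 0 + E = E)
c = 29241 (c = 9*(-20 - 37)² = 9*(-57)² = 9*3249 = 29241)
R = 29239 (R = -2 + 29241 = 29239)
(w(-86) + R) + r(136) = (-86 + 29239) - 56 = 29153 - 56 = 29097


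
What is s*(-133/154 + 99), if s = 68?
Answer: 73406/11 ≈ 6673.3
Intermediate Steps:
s*(-133/154 + 99) = 68*(-133/154 + 99) = 68*(-133*1/154 + 99) = 68*(-19/22 + 99) = 68*(2159/22) = 73406/11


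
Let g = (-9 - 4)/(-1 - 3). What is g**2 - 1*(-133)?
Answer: 2297/16 ≈ 143.56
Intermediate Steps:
g = 13/4 (g = -13/(-4) = -13*(-1/4) = 13/4 ≈ 3.2500)
g**2 - 1*(-133) = (13/4)**2 - 1*(-133) = 169/16 + 133 = 2297/16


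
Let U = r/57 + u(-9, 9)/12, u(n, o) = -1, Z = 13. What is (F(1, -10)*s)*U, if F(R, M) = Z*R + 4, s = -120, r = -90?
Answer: 64430/19 ≈ 3391.1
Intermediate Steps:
U = -379/228 (U = -90/57 - 1/12 = -90*1/57 - 1*1/12 = -30/19 - 1/12 = -379/228 ≈ -1.6623)
F(R, M) = 4 + 13*R (F(R, M) = 13*R + 4 = 4 + 13*R)
(F(1, -10)*s)*U = ((4 + 13*1)*(-120))*(-379/228) = ((4 + 13)*(-120))*(-379/228) = (17*(-120))*(-379/228) = -2040*(-379/228) = 64430/19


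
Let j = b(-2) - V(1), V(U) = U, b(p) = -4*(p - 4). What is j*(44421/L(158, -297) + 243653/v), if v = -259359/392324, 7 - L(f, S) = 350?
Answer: -754381747184705/88960137 ≈ -8.4800e+6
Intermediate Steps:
L(f, S) = -343 (L(f, S) = 7 - 1*350 = 7 - 350 = -343)
b(p) = 16 - 4*p (b(p) = -4*(-4 + p) = 16 - 4*p)
v = -259359/392324 (v = -259359*1/392324 = -259359/392324 ≈ -0.66108)
j = 23 (j = (16 - 4*(-2)) - 1*1 = (16 + 8) - 1 = 24 - 1 = 23)
j*(44421/L(158, -297) + 243653/v) = 23*(44421/(-343) + 243653/(-259359/392324)) = 23*(44421*(-1/343) + 243653*(-392324/259359)) = 23*(-44421/343 - 95590919572/259359) = 23*(-32799206399335/88960137) = -754381747184705/88960137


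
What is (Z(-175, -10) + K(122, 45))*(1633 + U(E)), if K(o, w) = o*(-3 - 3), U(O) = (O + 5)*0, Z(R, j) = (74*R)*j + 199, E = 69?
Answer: 210603111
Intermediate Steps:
Z(R, j) = 199 + 74*R*j (Z(R, j) = 74*R*j + 199 = 199 + 74*R*j)
U(O) = 0 (U(O) = (5 + O)*0 = 0)
K(o, w) = -6*o (K(o, w) = o*(-6) = -6*o)
(Z(-175, -10) + K(122, 45))*(1633 + U(E)) = ((199 + 74*(-175)*(-10)) - 6*122)*(1633 + 0) = ((199 + 129500) - 732)*1633 = (129699 - 732)*1633 = 128967*1633 = 210603111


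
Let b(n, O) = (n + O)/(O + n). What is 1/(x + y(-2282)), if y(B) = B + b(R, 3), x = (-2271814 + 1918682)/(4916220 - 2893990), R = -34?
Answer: -1011115/2306529881 ≈ -0.00043837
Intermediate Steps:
x = -176566/1011115 (x = -353132/2022230 = -353132*1/2022230 = -176566/1011115 ≈ -0.17462)
b(n, O) = 1 (b(n, O) = (O + n)/(O + n) = 1)
y(B) = 1 + B (y(B) = B + 1 = 1 + B)
1/(x + y(-2282)) = 1/(-176566/1011115 + (1 - 2282)) = 1/(-176566/1011115 - 2281) = 1/(-2306529881/1011115) = -1011115/2306529881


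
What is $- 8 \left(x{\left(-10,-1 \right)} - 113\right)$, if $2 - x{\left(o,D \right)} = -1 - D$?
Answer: $888$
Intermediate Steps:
$x{\left(o,D \right)} = 3 + D$ ($x{\left(o,D \right)} = 2 - \left(-1 - D\right) = 2 + \left(1 + D\right) = 3 + D$)
$- 8 \left(x{\left(-10,-1 \right)} - 113\right) = - 8 \left(\left(3 - 1\right) - 113\right) = - 8 \left(2 - 113\right) = \left(-8\right) \left(-111\right) = 888$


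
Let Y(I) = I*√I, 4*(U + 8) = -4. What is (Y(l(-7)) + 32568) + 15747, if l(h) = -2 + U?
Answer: 48315 - 11*I*√11 ≈ 48315.0 - 36.483*I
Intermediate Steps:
U = -9 (U = -8 + (¼)*(-4) = -8 - 1 = -9)
l(h) = -11 (l(h) = -2 - 9 = -11)
Y(I) = I^(3/2)
(Y(l(-7)) + 32568) + 15747 = ((-11)^(3/2) + 32568) + 15747 = (-11*I*√11 + 32568) + 15747 = (32568 - 11*I*√11) + 15747 = 48315 - 11*I*√11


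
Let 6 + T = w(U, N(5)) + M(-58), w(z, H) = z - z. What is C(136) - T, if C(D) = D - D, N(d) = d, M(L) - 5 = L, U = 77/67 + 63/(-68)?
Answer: 59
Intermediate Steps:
U = 1015/4556 (U = 77*(1/67) + 63*(-1/68) = 77/67 - 63/68 = 1015/4556 ≈ 0.22278)
M(L) = 5 + L
w(z, H) = 0
C(D) = 0
T = -59 (T = -6 + (0 + (5 - 58)) = -6 + (0 - 53) = -6 - 53 = -59)
C(136) - T = 0 - 1*(-59) = 0 + 59 = 59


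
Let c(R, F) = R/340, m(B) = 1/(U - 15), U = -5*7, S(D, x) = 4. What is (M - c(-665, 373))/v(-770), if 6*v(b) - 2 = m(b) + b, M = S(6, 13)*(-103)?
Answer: 2091225/652817 ≈ 3.2034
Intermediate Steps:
U = -35
M = -412 (M = 4*(-103) = -412)
m(B) = -1/50 (m(B) = 1/(-35 - 15) = 1/(-50) = -1/50)
c(R, F) = R/340 (c(R, F) = R*(1/340) = R/340)
v(b) = 33/100 + b/6 (v(b) = 1/3 + (-1/50 + b)/6 = 1/3 + (-1/300 + b/6) = 33/100 + b/6)
(M - c(-665, 373))/v(-770) = (-412 - (-665)/340)/(33/100 + (1/6)*(-770)) = (-412 - 1*(-133/68))/(33/100 - 385/3) = (-412 + 133/68)/(-38401/300) = -27883/68*(-300/38401) = 2091225/652817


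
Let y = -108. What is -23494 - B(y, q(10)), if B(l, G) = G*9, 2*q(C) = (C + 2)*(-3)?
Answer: -23332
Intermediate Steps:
q(C) = -3 - 3*C/2 (q(C) = ((C + 2)*(-3))/2 = ((2 + C)*(-3))/2 = (-6 - 3*C)/2 = -3 - 3*C/2)
B(l, G) = 9*G
-23494 - B(y, q(10)) = -23494 - 9*(-3 - 3/2*10) = -23494 - 9*(-3 - 15) = -23494 - 9*(-18) = -23494 - 1*(-162) = -23494 + 162 = -23332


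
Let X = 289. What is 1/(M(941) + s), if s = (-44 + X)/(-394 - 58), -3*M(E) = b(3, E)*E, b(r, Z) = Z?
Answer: -1356/400238147 ≈ -3.3880e-6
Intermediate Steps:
M(E) = -E²/3 (M(E) = -E*E/3 = -E²/3)
s = -245/452 (s = (-44 + 289)/(-394 - 58) = 245/(-452) = 245*(-1/452) = -245/452 ≈ -0.54204)
1/(M(941) + s) = 1/(-⅓*941² - 245/452) = 1/(-⅓*885481 - 245/452) = 1/(-885481/3 - 245/452) = 1/(-400238147/1356) = -1356/400238147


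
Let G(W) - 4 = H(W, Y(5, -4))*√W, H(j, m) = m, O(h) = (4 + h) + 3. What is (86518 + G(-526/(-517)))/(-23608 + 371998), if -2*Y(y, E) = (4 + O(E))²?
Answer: 43261/174195 - √271942/7351740 ≈ 0.24828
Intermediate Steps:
O(h) = 7 + h
Y(y, E) = -(11 + E)²/2 (Y(y, E) = -(4 + (7 + E))²/2 = -(11 + E)²/2)
G(W) = 4 - 49*√W/2 (G(W) = 4 + (-(11 - 4)²/2)*√W = 4 + (-½*7²)*√W = 4 + (-½*49)*√W = 4 - 49*√W/2)
(86518 + G(-526/(-517)))/(-23608 + 371998) = (86518 + (4 - 49*√526*√(-1/(-517))/2))/(-23608 + 371998) = (86518 + (4 - 49*√271942/517/2))/348390 = (86518 + (4 - 49*√271942/1034))*(1/348390) = (86522 - 49*√271942/1034)*(1/348390) = 43261/174195 - √271942/7351740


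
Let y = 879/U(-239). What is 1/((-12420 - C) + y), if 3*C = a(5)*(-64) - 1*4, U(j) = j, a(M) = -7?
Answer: -239/3004631 ≈ -7.9544e-5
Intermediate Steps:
C = 148 (C = (-7*(-64) - 1*4)/3 = (448 - 4)/3 = (1/3)*444 = 148)
y = -879/239 (y = 879/(-239) = 879*(-1/239) = -879/239 ≈ -3.6778)
1/((-12420 - C) + y) = 1/((-12420 - 1*148) - 879/239) = 1/((-12420 - 148) - 879/239) = 1/(-12568 - 879/239) = 1/(-3004631/239) = -239/3004631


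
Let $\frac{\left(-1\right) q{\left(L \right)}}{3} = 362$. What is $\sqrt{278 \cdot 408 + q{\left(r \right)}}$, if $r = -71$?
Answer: $237 \sqrt{2} \approx 335.17$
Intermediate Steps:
$q{\left(L \right)} = -1086$ ($q{\left(L \right)} = \left(-3\right) 362 = -1086$)
$\sqrt{278 \cdot 408 + q{\left(r \right)}} = \sqrt{278 \cdot 408 - 1086} = \sqrt{113424 - 1086} = \sqrt{112338} = 237 \sqrt{2}$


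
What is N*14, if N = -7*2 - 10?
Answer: -336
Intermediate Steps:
N = -24 (N = -14 - 10 = -24)
N*14 = -24*14 = -336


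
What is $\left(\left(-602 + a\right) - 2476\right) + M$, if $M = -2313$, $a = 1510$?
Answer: $-3881$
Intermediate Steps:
$\left(\left(-602 + a\right) - 2476\right) + M = \left(\left(-602 + 1510\right) - 2476\right) - 2313 = \left(908 - 2476\right) - 2313 = -1568 - 2313 = -3881$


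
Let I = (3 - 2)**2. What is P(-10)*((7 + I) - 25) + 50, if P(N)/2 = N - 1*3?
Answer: 492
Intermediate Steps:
P(N) = -6 + 2*N (P(N) = 2*(N - 1*3) = 2*(N - 3) = 2*(-3 + N) = -6 + 2*N)
I = 1 (I = 1**2 = 1)
P(-10)*((7 + I) - 25) + 50 = (-6 + 2*(-10))*((7 + 1) - 25) + 50 = (-6 - 20)*(8 - 25) + 50 = -26*(-17) + 50 = 442 + 50 = 492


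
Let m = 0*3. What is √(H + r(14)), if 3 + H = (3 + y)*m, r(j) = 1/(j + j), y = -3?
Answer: I*√581/14 ≈ 1.7217*I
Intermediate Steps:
r(j) = 1/(2*j)
m = 0
H = -3 (H = -3 + (3 - 3)*0 = -3 + 0*0 = -3 + 0 = -3)
√(H + r(14)) = √(-3 + (½)/14) = √(-3 + (½)*(1/14)) = √(-3 + 1/28) = √(-83/28) = I*√581/14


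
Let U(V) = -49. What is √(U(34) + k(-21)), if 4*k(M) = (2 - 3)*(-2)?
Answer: I*√194/2 ≈ 6.9642*I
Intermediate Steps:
k(M) = ½ (k(M) = ((2 - 3)*(-2))/4 = (-1*(-2))/4 = (¼)*2 = ½)
√(U(34) + k(-21)) = √(-49 + ½) = √(-97/2) = I*√194/2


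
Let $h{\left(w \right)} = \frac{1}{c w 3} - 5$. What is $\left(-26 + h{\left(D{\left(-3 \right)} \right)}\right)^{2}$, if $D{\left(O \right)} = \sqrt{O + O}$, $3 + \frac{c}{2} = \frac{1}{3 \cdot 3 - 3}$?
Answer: $\frac{\left(3162 - i \sqrt{6}\right)^{2}}{10404} \approx 961.0 - 1.4889 i$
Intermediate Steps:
$c = - \frac{17}{3}$ ($c = -6 + \frac{2}{3 \cdot 3 - 3} = -6 + \frac{2}{9 - 3} = -6 + \frac{2}{6} = -6 + 2 \cdot \frac{1}{6} = -6 + \frac{1}{3} = - \frac{17}{3} \approx -5.6667$)
$D{\left(O \right)} = \sqrt{2} \sqrt{O}$ ($D{\left(O \right)} = \sqrt{2 O} = \sqrt{2} \sqrt{O}$)
$h{\left(w \right)} = -5 - \frac{1}{17 w}$ ($h{\left(w \right)} = \frac{1}{- \frac{17 w}{3} \cdot 3} - 5 = \frac{1}{\left(-17\right) w} - 5 = - \frac{1}{17 w} - 5 = -5 - \frac{1}{17 w}$)
$\left(-26 + h{\left(D{\left(-3 \right)} \right)}\right)^{2} = \left(-26 - \left(5 + \frac{1}{17 \sqrt{2} \sqrt{-3}}\right)\right)^{2} = \left(-26 - \left(5 + \frac{1}{17 \sqrt{2} i \sqrt{3}}\right)\right)^{2} = \left(-26 - \left(5 + \frac{1}{17 i \sqrt{6}}\right)\right)^{2} = \left(-26 - \left(5 + \frac{\left(- \frac{1}{6}\right) i \sqrt{6}}{17}\right)\right)^{2} = \left(-26 - \left(5 - \frac{i \sqrt{6}}{102}\right)\right)^{2} = \left(-31 + \frac{i \sqrt{6}}{102}\right)^{2}$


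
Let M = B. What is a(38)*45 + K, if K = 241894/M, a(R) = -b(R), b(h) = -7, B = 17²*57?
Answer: 5430889/16473 ≈ 329.68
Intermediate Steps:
B = 16473 (B = 289*57 = 16473)
M = 16473
a(R) = 7 (a(R) = -1*(-7) = 7)
K = 241894/16473 ≈ 14.684
a(38)*45 + K = 7*45 + 241894/16473 = 315 + 241894/16473 = 5430889/16473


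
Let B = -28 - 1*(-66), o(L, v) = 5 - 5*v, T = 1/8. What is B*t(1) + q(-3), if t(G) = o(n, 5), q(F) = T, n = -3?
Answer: -6079/8 ≈ -759.88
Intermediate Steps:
T = ⅛ ≈ 0.12500
q(F) = ⅛
B = 38 (B = -28 + 66 = 38)
t(G) = -20 (t(G) = 5 - 5*5 = 5 - 25 = -20)
B*t(1) + q(-3) = 38*(-20) + ⅛ = -760 + ⅛ = -6079/8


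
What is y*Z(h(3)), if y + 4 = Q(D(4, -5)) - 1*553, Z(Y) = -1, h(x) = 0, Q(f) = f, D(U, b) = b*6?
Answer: 587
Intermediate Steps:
D(U, b) = 6*b
y = -587 (y = -4 + (6*(-5) - 1*553) = -4 + (-30 - 553) = -4 - 583 = -587)
y*Z(h(3)) = -587*(-1) = 587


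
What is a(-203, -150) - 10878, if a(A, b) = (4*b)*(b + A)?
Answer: 200922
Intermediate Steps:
a(A, b) = 4*b*(A + b) (a(A, b) = (4*b)*(A + b) = 4*b*(A + b))
a(-203, -150) - 10878 = 4*(-150)*(-203 - 150) - 10878 = 4*(-150)*(-353) - 10878 = 211800 - 10878 = 200922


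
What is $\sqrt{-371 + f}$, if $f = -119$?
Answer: $7 i \sqrt{10} \approx 22.136 i$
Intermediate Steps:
$\sqrt{-371 + f} = \sqrt{-371 - 119} = \sqrt{-490} = 7 i \sqrt{10}$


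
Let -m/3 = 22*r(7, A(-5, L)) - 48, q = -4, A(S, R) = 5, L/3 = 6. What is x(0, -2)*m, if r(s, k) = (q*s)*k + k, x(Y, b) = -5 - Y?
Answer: -45270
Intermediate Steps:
L = 18 (L = 3*6 = 18)
r(s, k) = k - 4*k*s (r(s, k) = (-4*s)*k + k = -4*k*s + k = k - 4*k*s)
m = 9054 (m = -3*(22*(5*(1 - 4*7)) - 48) = -3*(22*(5*(1 - 28)) - 48) = -3*(22*(5*(-27)) - 48) = -3*(22*(-135) - 48) = -3*(-2970 - 48) = -3*(-3018) = 9054)
x(0, -2)*m = (-5 - 1*0)*9054 = (-5 + 0)*9054 = -5*9054 = -45270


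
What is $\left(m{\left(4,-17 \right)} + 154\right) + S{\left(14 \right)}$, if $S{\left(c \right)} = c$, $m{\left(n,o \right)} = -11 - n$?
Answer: $153$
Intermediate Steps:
$\left(m{\left(4,-17 \right)} + 154\right) + S{\left(14 \right)} = \left(\left(-11 - 4\right) + 154\right) + 14 = \left(-15 + 154\right) + 14 = 139 + 14 = 153$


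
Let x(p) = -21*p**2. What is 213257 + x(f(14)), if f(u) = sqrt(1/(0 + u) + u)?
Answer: 425923/2 ≈ 2.1296e+5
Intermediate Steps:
f(u) = sqrt(u + 1/u) (f(u) = sqrt(1/u + u) = sqrt(u + 1/u))
213257 + x(f(14)) = 213257 - 21*(sqrt(14 + 1/14))**2 = 213257 - 21*(sqrt(197/14))**2 = 213257 - 21*(sqrt(2758)/14)**2 = 213257 - 21*197/14 = 213257 - 591/2 = 425923/2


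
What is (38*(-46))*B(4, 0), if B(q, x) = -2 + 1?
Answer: 1748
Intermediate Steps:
B(q, x) = -1
(38*(-46))*B(4, 0) = (38*(-46))*(-1) = -1748*(-1) = 1748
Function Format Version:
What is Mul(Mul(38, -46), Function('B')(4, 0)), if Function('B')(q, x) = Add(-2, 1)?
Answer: 1748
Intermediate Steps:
Function('B')(q, x) = -1
Mul(Mul(38, -46), Function('B')(4, 0)) = Mul(Mul(38, -46), -1) = Mul(-1748, -1) = 1748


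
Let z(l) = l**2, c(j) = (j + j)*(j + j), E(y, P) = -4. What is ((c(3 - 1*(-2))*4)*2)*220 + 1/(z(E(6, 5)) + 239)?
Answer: 44880001/255 ≈ 1.7600e+5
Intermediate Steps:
c(j) = 4*j**2 (c(j) = (2*j)*(2*j) = 4*j**2)
((c(3 - 1*(-2))*4)*2)*220 + 1/(z(E(6, 5)) + 239) = (((4*(3 - 1*(-2))**2)*4)*2)*220 + 1/((-4)**2 + 239) = (((4*(3 + 2)**2)*4)*2)*220 + 1/(16 + 239) = (((4*5**2)*4)*2)*220 + 1/255 = (((4*25)*4)*2)*220 + 1/255 = ((100*4)*2)*220 + 1/255 = (400*2)*220 + 1/255 = 800*220 + 1/255 = 176000 + 1/255 = 44880001/255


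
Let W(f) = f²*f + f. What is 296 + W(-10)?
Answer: -714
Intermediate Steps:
W(f) = f + f³ (W(f) = f³ + f = f + f³)
296 + W(-10) = 296 + (-10 + (-10)³) = 296 + (-10 - 1000) = 296 - 1010 = -714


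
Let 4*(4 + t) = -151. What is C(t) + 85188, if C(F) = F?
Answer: 340585/4 ≈ 85146.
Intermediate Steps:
t = -167/4 (t = -4 + (1/4)*(-151) = -4 - 151/4 = -167/4 ≈ -41.750)
C(t) + 85188 = -167/4 + 85188 = 340585/4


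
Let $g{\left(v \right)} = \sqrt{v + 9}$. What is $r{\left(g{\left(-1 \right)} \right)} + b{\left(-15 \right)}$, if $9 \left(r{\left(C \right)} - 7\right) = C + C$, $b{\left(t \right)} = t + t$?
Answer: $-23 + \frac{4 \sqrt{2}}{9} \approx -22.371$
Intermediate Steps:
$g{\left(v \right)} = \sqrt{9 + v}$
$b{\left(t \right)} = 2 t$
$r{\left(C \right)} = 7 + \frac{2 C}{9}$ ($r{\left(C \right)} = 7 + \frac{C + C}{9} = 7 + \frac{2 C}{9}$)
$r{\left(g{\left(-1 \right)} \right)} + b{\left(-15 \right)} = \left(7 + \frac{2 \sqrt{9 - 1}}{9}\right) + 2 \left(-15\right) = \left(7 + \frac{2 \sqrt{8}}{9}\right) - 30 = \left(7 + \frac{2 \cdot 2 \sqrt{2}}{9}\right) - 30 = \left(7 + \frac{4 \sqrt{2}}{9}\right) - 30 = -23 + \frac{4 \sqrt{2}}{9}$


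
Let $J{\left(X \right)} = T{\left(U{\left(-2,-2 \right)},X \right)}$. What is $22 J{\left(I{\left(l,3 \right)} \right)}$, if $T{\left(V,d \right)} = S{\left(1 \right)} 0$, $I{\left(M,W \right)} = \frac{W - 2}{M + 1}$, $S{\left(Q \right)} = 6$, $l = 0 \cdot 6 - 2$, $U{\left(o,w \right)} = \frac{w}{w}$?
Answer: $0$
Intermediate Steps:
$U{\left(o,w \right)} = 1$
$l = -2$ ($l = 0 - 2 = -2$)
$I{\left(M,W \right)} = \frac{-2 + W}{1 + M}$
$T{\left(V,d \right)} = 0$ ($T{\left(V,d \right)} = 6 \cdot 0 = 0$)
$J{\left(X \right)} = 0$
$22 J{\left(I{\left(l,3 \right)} \right)} = 22 \cdot 0 = 0$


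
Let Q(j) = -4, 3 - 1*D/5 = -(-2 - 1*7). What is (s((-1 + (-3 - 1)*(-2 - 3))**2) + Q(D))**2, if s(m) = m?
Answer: 127449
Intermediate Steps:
D = -30 (D = 15 - (-5)*(-2 - 1*7) = 15 - (-5)*(-2 - 7) = 15 - (-5)*(-9) = 15 - 5*9 = 15 - 45 = -30)
(s((-1 + (-3 - 1)*(-2 - 3))**2) + Q(D))**2 = ((-1 + (-3 - 1)*(-2 - 3))**2 - 4)**2 = ((-1 - 4*(-5))**2 - 4)**2 = ((-1 + 20)**2 - 4)**2 = (19**2 - 4)**2 = (361 - 4)**2 = 357**2 = 127449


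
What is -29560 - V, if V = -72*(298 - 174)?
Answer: -20632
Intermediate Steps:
V = -8928 (V = -72*124 = -8928)
-29560 - V = -29560 - 1*(-8928) = -29560 + 8928 = -20632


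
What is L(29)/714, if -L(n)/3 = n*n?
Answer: -841/238 ≈ -3.5336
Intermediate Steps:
L(n) = -3*n² (L(n) = -3*n*n = -3*n²)
L(29)/714 = -3*29²/714 = -3*841*(1/714) = -2523*1/714 = -841/238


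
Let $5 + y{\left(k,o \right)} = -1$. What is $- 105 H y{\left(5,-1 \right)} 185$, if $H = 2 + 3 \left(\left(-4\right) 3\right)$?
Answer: $-3962700$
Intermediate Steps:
$y{\left(k,o \right)} = -6$ ($y{\left(k,o \right)} = -5 - 1 = -6$)
$H = -34$ ($H = 2 + 3 \left(-12\right) = 2 - 36 = -34$)
$- 105 H y{\left(5,-1 \right)} 185 = - 105 \left(\left(-34\right) \left(-6\right)\right) 185 = \left(-105\right) 204 \cdot 185 = \left(-21420\right) 185 = -3962700$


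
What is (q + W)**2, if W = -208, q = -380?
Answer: 345744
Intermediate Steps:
(q + W)**2 = (-380 - 208)**2 = (-588)**2 = 345744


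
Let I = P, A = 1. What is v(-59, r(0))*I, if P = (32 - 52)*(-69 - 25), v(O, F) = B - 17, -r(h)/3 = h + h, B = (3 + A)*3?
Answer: -9400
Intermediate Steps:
B = 12 (B = (3 + 1)*3 = 4*3 = 12)
r(h) = -6*h (r(h) = -3*(h + h) = -6*h)
v(O, F) = -5 (v(O, F) = 12 - 17 = -5)
P = 1880 (P = -20*(-94) = 1880)
I = 1880
v(-59, r(0))*I = -5*1880 = -9400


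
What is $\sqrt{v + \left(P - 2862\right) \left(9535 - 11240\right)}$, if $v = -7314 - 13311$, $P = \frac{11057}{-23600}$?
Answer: $\frac{\sqrt{6766902232915}}{1180} \approx 2204.5$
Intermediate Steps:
$P = - \frac{11057}{23600}$ ($P = 11057 \left(- \frac{1}{23600}\right) = - \frac{11057}{23600} \approx -0.46852$)
$v = -20625$ ($v = -7314 - 13311 = -20625$)
$\sqrt{v + \left(P - 2862\right) \left(9535 - 11240\right)} = \sqrt{-20625 + \left(- \frac{11057}{23600} - 2862\right) \left(9535 - 11240\right)} = \sqrt{-20625 - - \frac{23036001637}{4720}} = \sqrt{-20625 + \frac{23036001637}{4720}} = \sqrt{\frac{22938651637}{4720}} = \frac{\sqrt{6766902232915}}{1180}$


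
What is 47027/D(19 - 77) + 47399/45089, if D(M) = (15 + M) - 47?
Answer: -192375863/368910 ≈ -521.47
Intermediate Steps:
D(M) = -32 + M
47027/D(19 - 77) + 47399/45089 = 47027/(-32 + (19 - 77)) + 47399/45089 = 47027/(-32 - 58) + 47399*(1/45089) = 47027/(-90) + 4309/4099 = 47027*(-1/90) + 4309/4099 = -47027/90 + 4309/4099 = -192375863/368910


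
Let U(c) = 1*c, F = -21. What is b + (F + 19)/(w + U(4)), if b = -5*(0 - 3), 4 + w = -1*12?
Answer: 91/6 ≈ 15.167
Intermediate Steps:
U(c) = c
w = -16 (w = -4 - 1*12 = -4 - 12 = -16)
b = 15 (b = -5*(-3) = 15)
b + (F + 19)/(w + U(4)) = 15 + (-21 + 19)/(-16 + 4) = 15 - 2/(-12) = 15 - 1/12*(-2) = 15 + ⅙ = 91/6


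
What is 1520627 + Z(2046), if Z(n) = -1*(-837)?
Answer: 1521464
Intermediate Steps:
Z(n) = 837
1520627 + Z(2046) = 1520627 + 837 = 1521464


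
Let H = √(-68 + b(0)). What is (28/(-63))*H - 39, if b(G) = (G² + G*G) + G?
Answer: -39 - 8*I*√17/9 ≈ -39.0 - 3.665*I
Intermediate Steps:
b(G) = G + 2*G² (b(G) = (G² + G²) + G = 2*G² + G = G + 2*G²)
H = 2*I*√17 (H = √(-68 + 0*(1 + 2*0)) = √(-68 + 0*(1 + 0)) = √(-68 + 0*1) = √(-68 + 0) = √(-68) = 2*I*√17 ≈ 8.2462*I)
(28/(-63))*H - 39 = (28/(-63))*(2*I*√17) - 39 = (28*(-1/63))*(2*I*√17) - 39 = -8*I*√17/9 - 39 = -39 - 8*I*√17/9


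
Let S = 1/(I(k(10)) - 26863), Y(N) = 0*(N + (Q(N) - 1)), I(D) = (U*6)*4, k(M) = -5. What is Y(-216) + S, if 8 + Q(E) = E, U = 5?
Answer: -1/26743 ≈ -3.7393e-5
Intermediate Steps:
Q(E) = -8 + E
I(D) = 120 (I(D) = (5*6)*4 = 30*4 = 120)
Y(N) = 0 (Y(N) = 0*(N + ((-8 + N) - 1)) = 0*(N + (-9 + N)) = 0*(-9 + 2*N) = 0)
S = -1/26743 (S = 1/(120 - 26863) = 1/(-26743) = -1/26743 ≈ -3.7393e-5)
Y(-216) + S = 0 - 1/26743 = -1/26743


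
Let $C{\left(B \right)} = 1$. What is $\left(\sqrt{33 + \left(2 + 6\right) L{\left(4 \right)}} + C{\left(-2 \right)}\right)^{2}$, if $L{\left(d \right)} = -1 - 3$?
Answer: $4$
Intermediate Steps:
$L{\left(d \right)} = -4$
$\left(\sqrt{33 + \left(2 + 6\right) L{\left(4 \right)}} + C{\left(-2 \right)}\right)^{2} = \left(\sqrt{33 + \left(2 + 6\right) \left(-4\right)} + 1\right)^{2} = \left(\sqrt{33 + 8 \left(-4\right)} + 1\right)^{2} = \left(\sqrt{33 - 32} + 1\right)^{2} = \left(\sqrt{1} + 1\right)^{2} = \left(1 + 1\right)^{2} = 2^{2} = 4$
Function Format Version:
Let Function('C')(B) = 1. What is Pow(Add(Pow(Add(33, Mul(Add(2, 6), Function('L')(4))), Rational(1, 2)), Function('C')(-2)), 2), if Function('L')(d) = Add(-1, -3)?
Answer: 4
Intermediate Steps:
Function('L')(d) = -4
Pow(Add(Pow(Add(33, Mul(Add(2, 6), Function('L')(4))), Rational(1, 2)), Function('C')(-2)), 2) = Pow(Add(Pow(Add(33, Mul(Add(2, 6), -4)), Rational(1, 2)), 1), 2) = Pow(Add(Pow(Add(33, Mul(8, -4)), Rational(1, 2)), 1), 2) = Pow(Add(Pow(Add(33, -32), Rational(1, 2)), 1), 2) = Pow(Add(Pow(1, Rational(1, 2)), 1), 2) = Pow(Add(1, 1), 2) = Pow(2, 2) = 4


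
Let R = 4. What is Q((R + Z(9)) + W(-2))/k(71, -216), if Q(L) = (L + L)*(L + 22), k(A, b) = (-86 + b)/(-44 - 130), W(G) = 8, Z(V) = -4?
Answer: 41760/151 ≈ 276.56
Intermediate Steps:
k(A, b) = 43/87 - b/174 (k(A, b) = (-86 + b)/(-174) = (-86 + b)*(-1/174) = 43/87 - b/174)
Q(L) = 2*L*(22 + L) (Q(L) = (2*L)*(22 + L) = 2*L*(22 + L))
Q((R + Z(9)) + W(-2))/k(71, -216) = (2*((4 - 4) + 8)*(22 + ((4 - 4) + 8)))/(43/87 - 1/174*(-216)) = (2*(0 + 8)*(22 + (0 + 8)))/(43/87 + 36/29) = (2*8*(22 + 8))/(151/87) = (2*8*30)*(87/151) = 480*(87/151) = 41760/151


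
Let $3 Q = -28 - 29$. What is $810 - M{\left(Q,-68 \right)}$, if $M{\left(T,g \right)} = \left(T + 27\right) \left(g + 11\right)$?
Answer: $1266$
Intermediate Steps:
$Q = -19$ ($Q = \frac{-28 - 29}{3} = \frac{1}{3} \left(-57\right) = -19$)
$M{\left(T,g \right)} = \left(11 + g\right) \left(27 + T\right)$ ($M{\left(T,g \right)} = \left(27 + T\right) \left(11 + g\right) = \left(11 + g\right) \left(27 + T\right)$)
$810 - M{\left(Q,-68 \right)} = 810 - \left(297 + 11 \left(-19\right) + 27 \left(-68\right) - -1292\right) = 810 - \left(297 - 209 - 1836 + 1292\right) = 810 - -456 = 810 + 456 = 1266$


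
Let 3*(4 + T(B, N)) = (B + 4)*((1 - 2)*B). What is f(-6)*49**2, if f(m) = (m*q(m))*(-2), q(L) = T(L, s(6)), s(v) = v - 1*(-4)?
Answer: -230496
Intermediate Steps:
s(v) = 4 + v (s(v) = v + 4 = 4 + v)
T(B, N) = -4 - B*(4 + B)/3 (T(B, N) = -4 + ((B + 4)*((1 - 2)*B))/3 = -4 + ((4 + B)*(-B))/3 = -4 + (-B*(4 + B))/3 = -4 - B*(4 + B)/3)
q(L) = -4 - 4*L/3 - L**2/3
f(m) = -2*m*(-4 - 4*m/3 - m**2/3) (f(m) = (m*(-4 - 4*m/3 - m**2/3))*(-2) = -2*m*(-4 - 4*m/3 - m**2/3))
f(-6)*49**2 = ((2/3)*(-6)*(12 + (-6)**2 + 4*(-6)))*49**2 = ((2/3)*(-6)*(12 + 36 - 24))*2401 = ((2/3)*(-6)*24)*2401 = -96*2401 = -230496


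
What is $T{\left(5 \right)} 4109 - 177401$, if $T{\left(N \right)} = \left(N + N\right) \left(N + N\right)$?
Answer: $233499$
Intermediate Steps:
$T{\left(N \right)} = 4 N^{2}$ ($T{\left(N \right)} = 2 N 2 N = 4 N^{2}$)
$T{\left(5 \right)} 4109 - 177401 = 4 \cdot 5^{2} \cdot 4109 - 177401 = 4 \cdot 25 \cdot 4109 - 177401 = 100 \cdot 4109 - 177401 = 410900 - 177401 = 233499$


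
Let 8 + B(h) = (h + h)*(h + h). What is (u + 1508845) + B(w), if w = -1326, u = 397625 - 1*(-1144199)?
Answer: 10083765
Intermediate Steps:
u = 1541824 (u = 397625 + 1144199 = 1541824)
B(h) = -8 + 4*h**2 (B(h) = -8 + (h + h)*(h + h) = -8 + (2*h)*(2*h) = -8 + 4*h**2)
(u + 1508845) + B(w) = (1541824 + 1508845) + (-8 + 4*(-1326)**2) = 3050669 + (-8 + 4*1758276) = 3050669 + (-8 + 7033104) = 3050669 + 7033096 = 10083765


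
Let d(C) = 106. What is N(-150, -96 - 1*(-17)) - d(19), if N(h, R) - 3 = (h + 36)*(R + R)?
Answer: 17909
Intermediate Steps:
N(h, R) = 3 + 2*R*(36 + h) (N(h, R) = 3 + (h + 36)*(R + R) = 3 + (36 + h)*(2*R) = 3 + 2*R*(36 + h))
N(-150, -96 - 1*(-17)) - d(19) = (3 + 72*(-96 - 1*(-17)) + 2*(-96 - 1*(-17))*(-150)) - 1*106 = (3 + 72*(-96 + 17) + 2*(-96 + 17)*(-150)) - 106 = (3 + 72*(-79) + 2*(-79)*(-150)) - 106 = (3 - 5688 + 23700) - 106 = 18015 - 106 = 17909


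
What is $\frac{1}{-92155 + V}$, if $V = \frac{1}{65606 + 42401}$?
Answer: $- \frac{108007}{9953385084} \approx -1.0851 \cdot 10^{-5}$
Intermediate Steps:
$V = \frac{1}{108007} \approx 9.2587 \cdot 10^{-6}$
$\frac{1}{-92155 + V} = \frac{1}{-92155 + \frac{1}{108007}} = \frac{1}{- \frac{9953385084}{108007}} = - \frac{108007}{9953385084}$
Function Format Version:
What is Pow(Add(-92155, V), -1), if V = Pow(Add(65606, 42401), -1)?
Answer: Rational(-108007, 9953385084) ≈ -1.0851e-5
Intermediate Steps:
V = Rational(1, 108007) (V = Pow(108007, -1) = Rational(1, 108007) ≈ 9.2587e-6)
Pow(Add(-92155, V), -1) = Pow(Add(-92155, Rational(1, 108007)), -1) = Pow(Rational(-9953385084, 108007), -1) = Rational(-108007, 9953385084)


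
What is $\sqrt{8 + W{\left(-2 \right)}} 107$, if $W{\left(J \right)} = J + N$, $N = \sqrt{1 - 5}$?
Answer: $107 \sqrt{6 + 2 i} \approx 265.62 + 43.104 i$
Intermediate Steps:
$N = 2 i$ ($N = \sqrt{-4} = 2 i \approx 2.0 i$)
$W{\left(J \right)} = J + 2 i$
$\sqrt{8 + W{\left(-2 \right)}} 107 = \sqrt{8 - \left(2 - 2 i\right)} 107 = \sqrt{6 + 2 i} 107 = 107 \sqrt{6 + 2 i}$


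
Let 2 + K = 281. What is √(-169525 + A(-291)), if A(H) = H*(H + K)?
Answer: I*√166033 ≈ 407.47*I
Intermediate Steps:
K = 279 (K = -2 + 281 = 279)
A(H) = H*(279 + H) (A(H) = H*(H + 279) = H*(279 + H))
√(-169525 + A(-291)) = √(-169525 - 291*(279 - 291)) = √(-169525 - 291*(-12)) = √(-169525 + 3492) = √(-166033) = I*√166033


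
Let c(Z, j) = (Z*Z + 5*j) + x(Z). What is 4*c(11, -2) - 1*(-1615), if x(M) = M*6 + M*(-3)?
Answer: 2191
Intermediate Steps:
x(M) = 3*M (x(M) = 6*M - 3*M = 3*M)
c(Z, j) = Z² + 3*Z + 5*j (c(Z, j) = (Z*Z + 5*j) + 3*Z = (Z² + 5*j) + 3*Z = Z² + 3*Z + 5*j)
4*c(11, -2) - 1*(-1615) = 4*(11² + 3*11 + 5*(-2)) - 1*(-1615) = 4*(121 + 33 - 10) + 1615 = 4*144 + 1615 = 576 + 1615 = 2191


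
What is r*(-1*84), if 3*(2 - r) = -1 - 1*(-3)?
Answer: -112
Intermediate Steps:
r = 4/3 (r = 2 - (-1 - 1*(-3))/3 = 2 - (-1 + 3)/3 = 2 - ⅓*2 = 2 - ⅔ = 4/3 ≈ 1.3333)
r*(-1*84) = 4*(-1*84)/3 = (4/3)*(-84) = -112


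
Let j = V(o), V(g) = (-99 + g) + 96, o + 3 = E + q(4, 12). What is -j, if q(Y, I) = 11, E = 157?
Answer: -162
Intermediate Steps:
o = 165 (o = -3 + (157 + 11) = -3 + 168 = 165)
V(g) = -3 + g
j = 162 (j = -3 + 165 = 162)
-j = -1*162 = -162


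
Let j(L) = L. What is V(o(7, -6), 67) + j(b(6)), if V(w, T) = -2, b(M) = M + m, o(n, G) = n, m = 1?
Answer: 5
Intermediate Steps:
b(M) = 1 + M (b(M) = M + 1 = 1 + M)
V(o(7, -6), 67) + j(b(6)) = -2 + (1 + 6) = -2 + 7 = 5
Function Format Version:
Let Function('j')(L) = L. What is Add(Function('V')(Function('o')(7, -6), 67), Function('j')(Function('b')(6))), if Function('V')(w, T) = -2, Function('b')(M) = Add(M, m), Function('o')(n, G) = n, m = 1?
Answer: 5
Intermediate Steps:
Function('b')(M) = Add(1, M) (Function('b')(M) = Add(M, 1) = Add(1, M))
Add(Function('V')(Function('o')(7, -6), 67), Function('j')(Function('b')(6))) = Add(-2, Add(1, 6)) = Add(-2, 7) = 5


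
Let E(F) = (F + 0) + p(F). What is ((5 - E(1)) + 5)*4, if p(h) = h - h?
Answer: 36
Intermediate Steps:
p(h) = 0
E(F) = F (E(F) = (F + 0) + 0 = F + 0 = F)
((5 - E(1)) + 5)*4 = ((5 - 1*1) + 5)*4 = ((5 - 1) + 5)*4 = (4 + 5)*4 = 9*4 = 36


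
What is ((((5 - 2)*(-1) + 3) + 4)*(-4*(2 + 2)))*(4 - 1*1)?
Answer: -192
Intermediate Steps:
((((5 - 2)*(-1) + 3) + 4)*(-4*(2 + 2)))*(4 - 1*1) = (((3*(-1) + 3) + 4)*(-4*4))*(4 - 1) = (((-3 + 3) + 4)*(-16))*3 = ((0 + 4)*(-16))*3 = (4*(-16))*3 = -64*3 = -192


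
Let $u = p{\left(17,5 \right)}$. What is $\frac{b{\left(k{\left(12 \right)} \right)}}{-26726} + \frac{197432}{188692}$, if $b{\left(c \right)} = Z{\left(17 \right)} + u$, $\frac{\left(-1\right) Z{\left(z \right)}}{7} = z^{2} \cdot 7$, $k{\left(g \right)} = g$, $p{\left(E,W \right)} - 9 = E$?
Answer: $\frac{12334983}{7830718} \approx 1.5752$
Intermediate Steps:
$p{\left(E,W \right)} = 9 + E$
$u = 26$ ($u = 9 + 17 = 26$)
$Z{\left(z \right)} = - 49 z^{2}$ ($Z{\left(z \right)} = - 7 z^{2} \cdot 7 = - 7 \cdot 7 z^{2} = - 49 z^{2}$)
$b{\left(c \right)} = -14135$ ($b{\left(c \right)} = - 49 \cdot 17^{2} + 26 = \left(-49\right) 289 + 26 = -14161 + 26 = -14135$)
$\frac{b{\left(k{\left(12 \right)} \right)}}{-26726} + \frac{197432}{188692} = - \frac{14135}{-26726} + \frac{197432}{188692} = \left(-14135\right) \left(- \frac{1}{26726}\right) + 197432 \cdot \frac{1}{188692} = \frac{14135}{26726} + \frac{2146}{2051} = \frac{12334983}{7830718}$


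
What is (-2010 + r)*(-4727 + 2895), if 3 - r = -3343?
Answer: -2447552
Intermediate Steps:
r = 3346 (r = 3 - 1*(-3343) = 3 + 3343 = 3346)
(-2010 + r)*(-4727 + 2895) = (-2010 + 3346)*(-4727 + 2895) = 1336*(-1832) = -2447552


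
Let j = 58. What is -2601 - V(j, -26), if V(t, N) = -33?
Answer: -2568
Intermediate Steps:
-2601 - V(j, -26) = -2601 - 1*(-33) = -2601 + 33 = -2568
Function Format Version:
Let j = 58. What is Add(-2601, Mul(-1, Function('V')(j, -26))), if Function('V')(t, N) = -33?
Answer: -2568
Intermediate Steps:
Add(-2601, Mul(-1, Function('V')(j, -26))) = Add(-2601, Mul(-1, -33)) = Add(-2601, 33) = -2568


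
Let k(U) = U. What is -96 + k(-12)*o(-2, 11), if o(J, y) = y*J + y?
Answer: 36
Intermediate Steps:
o(J, y) = y + J*y (o(J, y) = J*y + y = y + J*y)
-96 + k(-12)*o(-2, 11) = -96 - 132*(1 - 2) = -96 - 132*(-1) = -96 - 12*(-11) = -96 + 132 = 36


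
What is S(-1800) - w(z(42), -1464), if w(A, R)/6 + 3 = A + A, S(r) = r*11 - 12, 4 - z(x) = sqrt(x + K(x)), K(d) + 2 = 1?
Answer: -19842 + 12*sqrt(41) ≈ -19765.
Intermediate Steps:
K(d) = -1 (K(d) = -2 + 1 = -1)
z(x) = 4 - sqrt(-1 + x) (z(x) = 4 - sqrt(x - 1) = 4 - sqrt(-1 + x))
S(r) = -12 + 11*r (S(r) = 11*r - 12 = -12 + 11*r)
w(A, R) = -18 + 12*A (w(A, R) = -18 + 6*(A + A) = -18 + 6*(2*A) = -18 + 12*A)
S(-1800) - w(z(42), -1464) = (-12 + 11*(-1800)) - (-18 + 12*(4 - sqrt(-1 + 42))) = (-12 - 19800) - (-18 + 12*(4 - sqrt(41))) = -19812 - (-18 + (48 - 12*sqrt(41))) = -19812 - (30 - 12*sqrt(41)) = -19812 + (-30 + 12*sqrt(41)) = -19842 + 12*sqrt(41)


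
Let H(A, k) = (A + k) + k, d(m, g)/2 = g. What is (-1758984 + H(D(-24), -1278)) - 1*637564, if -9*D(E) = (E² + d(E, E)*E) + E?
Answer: -7197880/3 ≈ -2.3993e+6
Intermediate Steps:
d(m, g) = 2*g
D(E) = -E²/3 - E/9 (D(E) = -((E² + (2*E)*E) + E)/9 = -((E² + 2*E²) + E)/9 = -(3*E² + E)/9 = -(E + 3*E²)/9 = -E²/3 - E/9)
H(A, k) = A + 2*k
(-1758984 + H(D(-24), -1278)) - 1*637564 = (-1758984 + (-⅑*(-24)*(1 + 3*(-24)) + 2*(-1278))) - 1*637564 = (-1758984 + (-⅑*(-24)*(1 - 72) - 2556)) - 637564 = (-1758984 + (-⅑*(-24)*(-71) - 2556)) - 637564 = (-1758984 + (-568/3 - 2556)) - 637564 = (-1758984 - 8236/3) - 637564 = -5285188/3 - 637564 = -7197880/3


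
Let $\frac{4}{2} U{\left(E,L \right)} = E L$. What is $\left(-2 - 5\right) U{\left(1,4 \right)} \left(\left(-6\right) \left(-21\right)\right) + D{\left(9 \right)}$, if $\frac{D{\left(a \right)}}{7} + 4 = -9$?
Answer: $-1855$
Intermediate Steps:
$D{\left(a \right)} = -91$ ($D{\left(a \right)} = -28 + 7 \left(-9\right) = -28 - 63 = -91$)
$U{\left(E,L \right)} = \frac{E L}{2}$
$\left(-2 - 5\right) U{\left(1,4 \right)} \left(\left(-6\right) \left(-21\right)\right) + D{\left(9 \right)} = \left(-2 - 5\right) \frac{1}{2} \cdot 1 \cdot 4 \left(\left(-6\right) \left(-21\right)\right) - 91 = \left(-7\right) 2 \cdot 126 - 91 = \left(-14\right) 126 - 91 = -1764 - 91 = -1855$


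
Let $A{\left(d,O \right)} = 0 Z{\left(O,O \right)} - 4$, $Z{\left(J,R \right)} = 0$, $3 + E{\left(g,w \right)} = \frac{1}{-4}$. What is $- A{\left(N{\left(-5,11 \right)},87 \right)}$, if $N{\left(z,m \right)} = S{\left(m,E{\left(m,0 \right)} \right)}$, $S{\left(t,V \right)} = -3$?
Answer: $4$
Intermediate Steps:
$E{\left(g,w \right)} = - \frac{13}{4}$ ($E{\left(g,w \right)} = -3 + \frac{1}{-4} = -3 - \frac{1}{4} = - \frac{13}{4}$)
$N{\left(z,m \right)} = -3$
$A{\left(d,O \right)} = -4$ ($A{\left(d,O \right)} = 0 \cdot 0 - 4 = 0 - 4 = -4$)
$- A{\left(N{\left(-5,11 \right)},87 \right)} = \left(-1\right) \left(-4\right) = 4$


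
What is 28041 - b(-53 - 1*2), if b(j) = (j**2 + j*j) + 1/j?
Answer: 1209506/55 ≈ 21991.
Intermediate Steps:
b(j) = 1/j + 2*j**2 (b(j) = (j**2 + j**2) + 1/j = 2*j**2 + 1/j = 1/j + 2*j**2)
28041 - b(-53 - 1*2) = 28041 - (1 + 2*(-53 - 1*2)**3)/(-53 - 1*2) = 28041 - (1 + 2*(-53 - 2)**3)/(-53 - 2) = 28041 - (1 + 2*(-55)**3)/(-55) = 28041 - (-1)*(1 + 2*(-166375))/55 = 28041 - (-1)*(1 - 332750)/55 = 28041 - (-1)*(-332749)/55 = 28041 - 1*332749/55 = 28041 - 332749/55 = 1209506/55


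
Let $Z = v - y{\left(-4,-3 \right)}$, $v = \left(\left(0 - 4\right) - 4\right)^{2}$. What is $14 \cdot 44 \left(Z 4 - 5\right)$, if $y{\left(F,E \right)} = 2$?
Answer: $149688$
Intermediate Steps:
$v = 64$ ($v = \left(\left(0 - 4\right) - 4\right)^{2} = \left(-4 - 4\right)^{2} = \left(-8\right)^{2} = 64$)
$Z = 62$ ($Z = 64 - 2 = 62$)
$14 \cdot 44 \left(Z 4 - 5\right) = 14 \cdot 44 \left(62 \cdot 4 - 5\right) = 616 \left(248 - 5\right) = 616 \cdot 243 = 149688$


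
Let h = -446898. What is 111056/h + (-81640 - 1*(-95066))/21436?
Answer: 904864033/2394926382 ≈ 0.37783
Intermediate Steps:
111056/h + (-81640 - 1*(-95066))/21436 = 111056/(-446898) + (-81640 - 1*(-95066))/21436 = 111056*(-1/446898) + (-81640 + 95066)*(1/21436) = -55528/223449 + 13426*(1/21436) = -55528/223449 + 6713/10718 = 904864033/2394926382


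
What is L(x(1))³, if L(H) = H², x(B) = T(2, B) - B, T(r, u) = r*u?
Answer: 1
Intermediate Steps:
x(B) = B (x(B) = 2*B - B = B)
L(x(1))³ = (1²)³ = 1³ = 1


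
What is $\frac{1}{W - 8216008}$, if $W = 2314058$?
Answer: $- \frac{1}{5901950} \approx -1.6944 \cdot 10^{-7}$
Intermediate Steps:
$\frac{1}{W - 8216008} = \frac{1}{2314058 - 8216008} = \frac{1}{-5901950} = - \frac{1}{5901950}$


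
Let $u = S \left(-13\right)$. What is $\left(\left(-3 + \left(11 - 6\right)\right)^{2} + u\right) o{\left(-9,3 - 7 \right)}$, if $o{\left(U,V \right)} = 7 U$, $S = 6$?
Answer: $4662$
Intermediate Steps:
$u = -78$ ($u = 6 \left(-13\right) = -78$)
$\left(\left(-3 + \left(11 - 6\right)\right)^{2} + u\right) o{\left(-9,3 - 7 \right)} = \left(\left(-3 + \left(11 - 6\right)\right)^{2} - 78\right) 7 \left(-9\right) = \left(\left(-3 + \left(11 - 6\right)\right)^{2} - 78\right) \left(-63\right) = \left(\left(-3 + 5\right)^{2} - 78\right) \left(-63\right) = \left(2^{2} - 78\right) \left(-63\right) = \left(4 - 78\right) \left(-63\right) = \left(-74\right) \left(-63\right) = 4662$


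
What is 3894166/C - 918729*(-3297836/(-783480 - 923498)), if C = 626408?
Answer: -67781975621821243/38188024108 ≈ -1.7750e+6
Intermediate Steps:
3894166/C - 918729*(-3297836/(-783480 - 923498)) = 3894166/626408 - 918729*(-3297836/(-783480 - 923498)) = 3894166*(1/626408) - 918729/((-1706978*(-1/3297836))) = 1947083/313204 - 918729/853489/1648918 = 1947083/313204 - 918729*1648918/853489 = 1947083/313204 - 216415540746/121927 = -67781975621821243/38188024108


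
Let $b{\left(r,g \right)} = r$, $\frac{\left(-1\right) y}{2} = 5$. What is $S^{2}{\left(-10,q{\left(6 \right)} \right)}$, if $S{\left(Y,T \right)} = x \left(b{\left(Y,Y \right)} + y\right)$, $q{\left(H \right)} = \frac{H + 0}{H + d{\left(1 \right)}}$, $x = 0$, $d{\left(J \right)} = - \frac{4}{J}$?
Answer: $0$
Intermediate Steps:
$y = -10$ ($y = \left(-2\right) 5 = -10$)
$q{\left(H \right)} = \frac{H}{-4 + H}$ ($q{\left(H \right)} = \frac{H + 0}{H - \frac{4}{1}} = \frac{H}{H - 4} = \frac{H}{-4 + H}$)
$S{\left(Y,T \right)} = 0$ ($S{\left(Y,T \right)} = 0 \left(Y - 10\right) = 0 \left(-10 + Y\right) = 0$)
$S^{2}{\left(-10,q{\left(6 \right)} \right)} = 0^{2} = 0$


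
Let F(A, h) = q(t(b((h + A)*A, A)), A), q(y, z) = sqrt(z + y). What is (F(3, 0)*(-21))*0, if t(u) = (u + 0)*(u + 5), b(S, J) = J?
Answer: 0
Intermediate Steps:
t(u) = u*(5 + u)
q(y, z) = sqrt(y + z)
F(A, h) = sqrt(A + A*(5 + A)) (F(A, h) = sqrt(A*(5 + A) + A) = sqrt(A + A*(5 + A)))
(F(3, 0)*(-21))*0 = (sqrt(3*(6 + 3))*(-21))*0 = (sqrt(3*9)*(-21))*0 = (sqrt(27)*(-21))*0 = ((3*sqrt(3))*(-21))*0 = -63*sqrt(3)*0 = 0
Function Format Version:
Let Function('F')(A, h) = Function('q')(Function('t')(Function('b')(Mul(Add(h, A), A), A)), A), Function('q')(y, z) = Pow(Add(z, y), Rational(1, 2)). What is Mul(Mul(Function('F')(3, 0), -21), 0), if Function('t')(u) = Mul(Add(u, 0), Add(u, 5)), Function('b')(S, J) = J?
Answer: 0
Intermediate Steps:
Function('t')(u) = Mul(u, Add(5, u))
Function('q')(y, z) = Pow(Add(y, z), Rational(1, 2))
Function('F')(A, h) = Pow(Add(A, Mul(A, Add(5, A))), Rational(1, 2)) (Function('F')(A, h) = Pow(Add(Mul(A, Add(5, A)), A), Rational(1, 2)) = Pow(Add(A, Mul(A, Add(5, A))), Rational(1, 2)))
Mul(Mul(Function('F')(3, 0), -21), 0) = Mul(Mul(Pow(Mul(3, Add(6, 3)), Rational(1, 2)), -21), 0) = Mul(Mul(Pow(Mul(3, 9), Rational(1, 2)), -21), 0) = Mul(Mul(Pow(27, Rational(1, 2)), -21), 0) = Mul(Mul(Mul(3, Pow(3, Rational(1, 2))), -21), 0) = Mul(Mul(-63, Pow(3, Rational(1, 2))), 0) = 0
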